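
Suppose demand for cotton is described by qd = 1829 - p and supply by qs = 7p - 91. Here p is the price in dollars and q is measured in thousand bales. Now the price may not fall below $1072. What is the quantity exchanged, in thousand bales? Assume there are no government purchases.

757

In a free market, 1829 - p = 7p - 91 gives the equilibrium p* = 240, q* = 1589.
The floor of 1072 is above the equilibrium price 240, so it binds.
At p = 1072: qd = 1829 - 1072 = 757 and qs = 7·1072 - 91 = 7413.
The quantity actually transacted is the short side, demand: 757.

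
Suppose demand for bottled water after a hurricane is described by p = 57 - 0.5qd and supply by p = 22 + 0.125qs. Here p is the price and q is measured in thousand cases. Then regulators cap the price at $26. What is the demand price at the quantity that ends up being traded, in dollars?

41

Rearranging demand gives qd = 114 - 2p; rearranging supply gives qs = 8p - 176. In a free market, 114 - 2p = 8p - 176 gives the equilibrium p* = 29, q* = 56.
The ceiling of 26 is below the equilibrium price 29, so it binds.
At p = 26: qd = 114 - 2·26 = 62 and qs = 8·26 - 176 = 32.
Only 32 units reach the market. On the demand curve, the marginal buyer's willingness to pay at q = 32 is (114 - 32)/2 = 41.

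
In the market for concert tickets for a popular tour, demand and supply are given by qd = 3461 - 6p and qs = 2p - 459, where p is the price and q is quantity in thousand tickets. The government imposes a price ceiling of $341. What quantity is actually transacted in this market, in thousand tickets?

223

Equilibrium: 3461 - 6p = 2p - 459, so 3920 = 8p and p* = 490, q* = 521.
The ceiling of 341 is below the equilibrium price 490, so it binds.
At p = 341: qd = 3461 - 6·341 = 1415 and qs = 2·341 - 459 = 223.
The quantity actually transacted is the short side, supply: 223.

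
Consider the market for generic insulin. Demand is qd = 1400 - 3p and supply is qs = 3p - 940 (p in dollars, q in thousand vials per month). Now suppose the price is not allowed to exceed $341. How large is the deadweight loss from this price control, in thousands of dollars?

7203

In a free market, 1400 - 3p = 3p - 940 gives the equilibrium p* = 390, q* = 230.
Because the ceiling (341) lies below the market-clearing price, it is binding.
At p = 341: qd = 1400 - 3·341 = 377 and qs = 3·341 - 940 = 83.
Quantity traded falls to 83. At q = 83 the demand price is (1400 - 83)/3 = 439 and the supply price is (940 + 83)/3 = 341.
Deadweight loss = ½ · (439 - 341) · (230 - 83) = ½ · 98 · 147 = 7203.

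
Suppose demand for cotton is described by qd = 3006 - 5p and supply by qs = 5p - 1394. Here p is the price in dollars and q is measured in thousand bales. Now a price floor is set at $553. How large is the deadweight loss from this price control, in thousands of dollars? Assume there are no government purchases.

63845

Setting quantity demanded equal to quantity supplied, 3006 - 5p = 5p - 1394, gives p* = 440 and q* = 806.
Since 553 > 440, the floor is binding.
At p = 553: qd = 3006 - 5·553 = 241 and qs = 5·553 - 1394 = 1371.
Quantity traded falls to 241. At q = 241 the demand price is (3006 - 241)/5 = 553 and the supply price is (1394 + 241)/5 = 327.
Deadweight loss = ½ · (553 - 327) · (806 - 241) = ½ · 226 · 565 = 63845.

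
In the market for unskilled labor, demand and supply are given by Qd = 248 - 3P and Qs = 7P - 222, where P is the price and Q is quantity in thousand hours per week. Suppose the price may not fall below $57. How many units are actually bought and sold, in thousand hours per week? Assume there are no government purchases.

77

Equilibrium: 248 - 3P = 7P - 222, so 470 = 10P and P* = 47, Q* = 107.
Since 57 > 47, the floor is binding.
At P = 57: Qd = 248 - 3·57 = 77 and Qs = 7·57 - 222 = 177.
The quantity actually transacted is the short side, demand: 77.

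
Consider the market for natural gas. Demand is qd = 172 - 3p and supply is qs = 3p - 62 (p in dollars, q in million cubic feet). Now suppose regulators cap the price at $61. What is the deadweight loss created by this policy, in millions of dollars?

In a free market, 172 - 3p = 3p - 62 gives the equilibrium p* = 39, q* = 55.
The ceiling of 61 is above the equilibrium price 39, so it is not binding; the market clears at p* = 39, q* = 55.
Since the control does not bind, no trades are prevented and deadweight loss is zero.

0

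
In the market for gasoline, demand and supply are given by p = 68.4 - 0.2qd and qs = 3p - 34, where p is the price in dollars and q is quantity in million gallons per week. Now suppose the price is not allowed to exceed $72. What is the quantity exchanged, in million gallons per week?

107

Rearranging demand gives qd = 342 - 5p. Setting quantity demanded equal to quantity supplied, 342 - 5p = 3p - 34, gives p* = 47 and q* = 107.
The ceiling of 72 is above the equilibrium price 47, so it is not binding; the market clears at p* = 47, q* = 107.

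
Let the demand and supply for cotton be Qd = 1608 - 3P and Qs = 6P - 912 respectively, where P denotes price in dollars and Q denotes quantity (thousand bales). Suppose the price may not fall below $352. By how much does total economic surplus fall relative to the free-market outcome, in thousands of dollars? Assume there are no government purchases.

11664

Without the control the market clears where 1608 - 3P = 6P - 912, i.e. P* = 280 and Q* = 768.
Since 352 > 280, the floor is binding.
At P = 352: Qd = 1608 - 3·352 = 552 and Qs = 6·352 - 912 = 1200.
Quantity traded falls to 552. At Q = 552 the demand price is (1608 - 552)/3 = 352 and the supply price is (912 + 552)/6 = 244.
Deadweight loss = ½ · (352 - 244) · (768 - 552) = ½ · 108 · 216 = 11664.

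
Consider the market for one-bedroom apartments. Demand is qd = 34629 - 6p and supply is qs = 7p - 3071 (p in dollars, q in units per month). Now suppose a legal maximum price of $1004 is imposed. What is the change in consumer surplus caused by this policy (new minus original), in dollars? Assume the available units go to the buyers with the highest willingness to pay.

-7176360

Setting quantity demanded equal to quantity supplied, 34629 - 6p = 7p - 3071, gives p* = 2900 and q* = 17229.
Because the ceiling (1004) lies below the market-clearing price, it is binding.
At p = 1004: qd = 34629 - 6·1004 = 28605 and qs = 7·1004 - 3071 = 3957.
Consumer surplus without the control is ½ · (5771.5 - 2900) · 17229 = 24736536.75.
With the ceiling, 3957 units are sold at 1004 (assume they go to the highest-value buyers). The demand price at q = 3957 is 5112, so CS = ½ · [(5771.5 - 1004) + (5112 - 1004)] · 3957 = 17560176.75.
Change in consumer surplus = 17560176.75 - 24736536.75 = -7176360.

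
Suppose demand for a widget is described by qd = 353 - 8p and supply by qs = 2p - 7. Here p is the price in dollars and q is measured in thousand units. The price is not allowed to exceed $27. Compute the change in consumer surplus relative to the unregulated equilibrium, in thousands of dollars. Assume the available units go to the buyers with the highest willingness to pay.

402.75

Equilibrium: 353 - 8p = 2p - 7, so 360 = 10p and p* = 36, q* = 65.
Because the ceiling (27) lies below the market-clearing price, it is binding.
At p = 27: qd = 353 - 8·27 = 137 and qs = 2·27 - 7 = 47.
Consumer surplus without the control is ½ · (44.125 - 36) · 65 = 264.0625.
With the ceiling, 47 units are sold at 27 (assume they go to the highest-value buyers). The demand price at q = 47 is 38.25, so CS = ½ · [(44.125 - 27) + (38.25 - 27)] · 47 = 666.8125.
Change in consumer surplus = 666.8125 - 264.0625 = 402.75.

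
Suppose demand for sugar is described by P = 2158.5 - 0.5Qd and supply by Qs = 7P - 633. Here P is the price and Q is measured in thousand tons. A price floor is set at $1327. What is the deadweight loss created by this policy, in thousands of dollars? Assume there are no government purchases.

Rearranging demand gives Qd = 4317 - 2P. Setting quantity demanded equal to quantity supplied, 4317 - 2P = 7P - 633, gives P* = 550 and Q* = 3217.
Since 1327 > 550, the floor is binding.
At P = 1327: Qd = 4317 - 2·1327 = 1663 and Qs = 7·1327 - 633 = 8656.
Quantity traded falls to 1663. At Q = 1663 the demand price is (4317 - 1663)/2 = 1327 and the supply price is (633 + 1663)/7 = 328.
Deadweight loss = ½ · (1327 - 328) · (3217 - 1663) = ½ · 999 · 1554 = 776223.

776223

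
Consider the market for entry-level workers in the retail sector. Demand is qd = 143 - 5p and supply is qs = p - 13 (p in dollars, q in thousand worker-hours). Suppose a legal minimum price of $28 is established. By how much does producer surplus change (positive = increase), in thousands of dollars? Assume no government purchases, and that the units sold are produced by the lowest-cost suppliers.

-44

In a free market, 143 - 5p = p - 13 gives the equilibrium p* = 26, q* = 13.
The floor of 28 is above the equilibrium price 26, so it binds.
At p = 28: qd = 143 - 5·28 = 3 and qs = 28 - 13 = 15.
Producer surplus without the control is ½ · (26 - 13) · 13 = 84.5.
With the floor, 3 units are sold at 28. The supply price at q = 3 is 16, so PS = ½ · [(28 - 13) + (28 - 16)] · 3 = 40.5.
Change in producer surplus = 40.5 - 84.5 = -44.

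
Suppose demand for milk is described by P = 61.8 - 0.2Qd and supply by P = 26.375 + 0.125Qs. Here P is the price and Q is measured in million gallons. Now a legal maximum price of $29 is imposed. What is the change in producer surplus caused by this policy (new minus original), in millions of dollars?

Rearranging demand gives Qd = 309 - 5P; rearranging supply gives Qs = 8P - 211. Setting quantity demanded equal to quantity supplied, 309 - 5P = 8P - 211, gives P* = 40 and Q* = 109.
The ceiling of 29 is below the equilibrium price 40, so it binds.
At P = 29: Qd = 309 - 5·29 = 164 and Qs = 8·29 - 211 = 21.
Producer surplus without the control is ½ · (40 - 26.375) · 109 = 742.5625.
With the ceiling, producers sell 21 units at 29, so PS = ½ · (29 - 26.375) · 21 = 27.5625.
Change in producer surplus = 27.5625 - 742.5625 = -715.

-715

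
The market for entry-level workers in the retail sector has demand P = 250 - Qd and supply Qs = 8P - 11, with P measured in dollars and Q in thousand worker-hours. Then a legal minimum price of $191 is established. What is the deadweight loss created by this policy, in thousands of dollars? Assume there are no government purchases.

14762.25

Rearranging demand gives Qd = 250 - P. Equilibrium: 250 - P = 8P - 11, so 261 = 9P and P* = 29, Q* = 221.
Since 191 > 29, the floor is binding.
At P = 191: Qd = 250 - 191 = 59 and Qs = 8·191 - 11 = 1517.
Quantity traded falls to 59. At Q = 59 the demand price is 250 - 59 = 191 and the supply price is (11 + 59)/8 = 8.75.
Deadweight loss = ½ · (191 - 8.75) · (221 - 59) = ½ · 182.25 · 162 = 14762.25.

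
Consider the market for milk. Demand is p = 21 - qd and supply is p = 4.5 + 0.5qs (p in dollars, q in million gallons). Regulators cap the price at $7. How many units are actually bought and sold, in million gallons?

5

Rearranging demand gives qd = 21 - p; rearranging supply gives qs = 2p - 9. Setting quantity demanded equal to quantity supplied, 21 - p = 2p - 9, gives p* = 10 and q* = 11.
Since 7 < 10, the ceiling is binding.
At p = 7: qd = 21 - 7 = 14 and qs = 2·7 - 9 = 5.
The quantity actually transacted is the short side, supply: 5.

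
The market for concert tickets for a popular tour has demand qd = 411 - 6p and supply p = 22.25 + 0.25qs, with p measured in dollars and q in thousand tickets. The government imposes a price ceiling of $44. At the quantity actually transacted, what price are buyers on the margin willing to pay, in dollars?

54

Rearranging supply gives qs = 4p - 89. In a free market, 411 - 6p = 4p - 89 gives the equilibrium p* = 50, q* = 111.
Since 44 < 50, the ceiling is binding.
At p = 44: qd = 411 - 6·44 = 147 and qs = 4·44 - 89 = 87.
Only 87 units reach the market. On the demand curve, the marginal buyer's willingness to pay at q = 87 is (411 - 87)/6 = 54.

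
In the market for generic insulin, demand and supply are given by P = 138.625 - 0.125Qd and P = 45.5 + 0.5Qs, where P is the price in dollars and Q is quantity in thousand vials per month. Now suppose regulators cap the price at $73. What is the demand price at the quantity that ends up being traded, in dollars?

Rearranging demand gives Qd = 1109 - 8P; rearranging supply gives Qs = 2P - 91. Without the control the market clears where 1109 - 8P = 2P - 91, i.e. P* = 120 and Q* = 149.
Because the ceiling (73) lies below the market-clearing price, it is binding.
At P = 73: Qd = 1109 - 8·73 = 525 and Qs = 2·73 - 91 = 55.
Only 55 units reach the market. On the demand curve, the marginal buyer's willingness to pay at Q = 55 is (1109 - 55)/8 = 131.75.

131.75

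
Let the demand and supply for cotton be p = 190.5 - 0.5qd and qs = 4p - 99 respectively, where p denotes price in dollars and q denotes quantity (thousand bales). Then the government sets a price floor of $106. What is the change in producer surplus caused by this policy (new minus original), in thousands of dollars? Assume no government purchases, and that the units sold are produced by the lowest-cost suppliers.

Rearranging demand gives qd = 381 - 2p. Equilibrium: 381 - 2p = 4p - 99, so 480 = 6p and p* = 80, q* = 221.
The floor of 106 is above the equilibrium price 80, so it binds.
At p = 106: qd = 381 - 2·106 = 169 and qs = 4·106 - 99 = 325.
Producer surplus without the control is ½ · (80 - 24.75) · 221 = 6105.125.
With the floor, 169 units are sold at 106. The supply price at q = 169 is 67, so PS = ½ · [(106 - 24.75) + (106 - 67)] · 169 = 10161.125.
Change in producer surplus = 10161.125 - 6105.125 = 4056.

4056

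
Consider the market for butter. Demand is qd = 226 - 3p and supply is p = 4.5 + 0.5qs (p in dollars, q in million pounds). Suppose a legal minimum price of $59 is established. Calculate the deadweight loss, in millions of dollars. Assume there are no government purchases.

Rearranging supply gives qs = 2p - 9. In a free market, 226 - 3p = 2p - 9 gives the equilibrium p* = 47, q* = 85.
The floor of 59 is above the equilibrium price 47, so it binds.
At p = 59: qd = 226 - 3·59 = 49 and qs = 2·59 - 9 = 109.
Quantity traded falls to 49. At q = 49 the demand price is (226 - 49)/3 = 59 and the supply price is (9 + 49)/2 = 29.
Deadweight loss = ½ · (59 - 29) · (85 - 49) = ½ · 30 · 36 = 540.

540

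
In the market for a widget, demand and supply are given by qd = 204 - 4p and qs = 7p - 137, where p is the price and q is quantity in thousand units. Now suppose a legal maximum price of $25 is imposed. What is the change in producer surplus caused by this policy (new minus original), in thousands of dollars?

-354

In a free market, 204 - 4p = 7p - 137 gives the equilibrium p* = 31, q* = 80.
Because the ceiling (25) lies below the market-clearing price, it is binding.
At p = 25: qd = 204 - 4·25 = 104 and qs = 7·25 - 137 = 38.
Producer surplus without the control is ½ · (31 - 137/7) · 80 = 3200/7.
With the ceiling, producers sell 38 units at 25, so PS = ½ · (25 - 137/7) · 38 = 722/7.
Change in producer surplus = 722/7 - 3200/7 = -354.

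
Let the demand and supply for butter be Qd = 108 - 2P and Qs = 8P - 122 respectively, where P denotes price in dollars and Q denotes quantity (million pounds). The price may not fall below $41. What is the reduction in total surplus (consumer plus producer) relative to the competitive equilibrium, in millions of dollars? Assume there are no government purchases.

405

Equilibrium: 108 - 2P = 8P - 122, so 230 = 10P and P* = 23, Q* = 62.
Because the floor (41) lies above the market-clearing price, it is binding.
At P = 41: Qd = 108 - 2·41 = 26 and Qs = 8·41 - 122 = 206.
Quantity traded falls to 26. At Q = 26 the demand price is (108 - 26)/2 = 41 and the supply price is (122 + 26)/8 = 18.5.
Deadweight loss = ½ · (41 - 18.5) · (62 - 26) = ½ · 22.5 · 36 = 405.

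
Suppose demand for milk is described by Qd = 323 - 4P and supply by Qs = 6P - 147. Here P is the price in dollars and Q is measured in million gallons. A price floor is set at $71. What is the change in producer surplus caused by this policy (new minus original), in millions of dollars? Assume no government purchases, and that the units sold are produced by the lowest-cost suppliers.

168

Equilibrium: 323 - 4P = 6P - 147, so 470 = 10P and P* = 47, Q* = 135.
Since 71 > 47, the floor is binding.
At P = 71: Qd = 323 - 4·71 = 39 and Qs = 6·71 - 147 = 279.
Producer surplus without the control is ½ · (47 - 24.5) · 135 = 1518.75.
With the floor, 39 units are sold at 71. The supply price at Q = 39 is 31, so PS = ½ · [(71 - 24.5) + (71 - 31)] · 39 = 1686.75.
Change in producer surplus = 1686.75 - 1518.75 = 168.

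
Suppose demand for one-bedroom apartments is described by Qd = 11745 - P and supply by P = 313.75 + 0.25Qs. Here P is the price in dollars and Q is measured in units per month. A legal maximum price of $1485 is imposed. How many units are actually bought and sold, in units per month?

Rearranging supply gives Qs = 4P - 1255. Equilibrium: 11745 - P = 4P - 1255, so 13000 = 5P and P* = 2600, Q* = 9145.
The ceiling of 1485 is below the equilibrium price 2600, so it binds.
At P = 1485: Qd = 11745 - 1485 = 10260 and Qs = 4·1485 - 1255 = 4685.
The quantity actually transacted is the short side, supply: 4685.

4685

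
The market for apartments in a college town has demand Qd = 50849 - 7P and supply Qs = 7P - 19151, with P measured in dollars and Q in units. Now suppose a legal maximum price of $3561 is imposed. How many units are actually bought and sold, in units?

Equilibrium: 50849 - 7P = 7P - 19151, so 70000 = 14P and P* = 5000, Q* = 15849.
The ceiling of 3561 is below the equilibrium price 5000, so it binds.
At P = 3561: Qd = 50849 - 7·3561 = 25922 and Qs = 7·3561 - 19151 = 5776.
The quantity actually transacted is the short side, supply: 5776.

5776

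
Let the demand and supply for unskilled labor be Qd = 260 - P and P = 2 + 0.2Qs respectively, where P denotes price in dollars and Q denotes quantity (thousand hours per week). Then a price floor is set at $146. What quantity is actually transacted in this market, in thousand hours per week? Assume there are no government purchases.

Rearranging supply gives Qs = 5P - 10. Setting quantity demanded equal to quantity supplied, 260 - P = 5P - 10, gives P* = 45 and Q* = 215.
The floor of 146 is above the equilibrium price 45, so it binds.
At P = 146: Qd = 260 - 146 = 114 and Qs = 5·146 - 10 = 720.
The quantity actually transacted is the short side, demand: 114.

114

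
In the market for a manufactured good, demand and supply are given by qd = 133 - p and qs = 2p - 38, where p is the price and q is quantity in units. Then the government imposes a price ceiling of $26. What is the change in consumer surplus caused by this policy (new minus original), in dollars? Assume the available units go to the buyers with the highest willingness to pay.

-1488

In a free market, 133 - p = 2p - 38 gives the equilibrium p* = 57, q* = 76.
The ceiling of 26 is below the equilibrium price 57, so it binds.
At p = 26: qd = 133 - 26 = 107 and qs = 2·26 - 38 = 14.
Consumer surplus without the control is ½ · (133 - 57) · 76 = 2888.
With the ceiling, 14 units are sold at 26 (assume they go to the highest-value buyers). The demand price at q = 14 is 119, so CS = ½ · [(133 - 26) + (119 - 26)] · 14 = 1400.
Change in consumer surplus = 1400 - 2888 = -1488.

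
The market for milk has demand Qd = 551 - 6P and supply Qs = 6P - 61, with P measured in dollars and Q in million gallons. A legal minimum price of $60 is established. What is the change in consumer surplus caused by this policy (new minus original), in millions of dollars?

Setting quantity demanded equal to quantity supplied, 551 - 6P = 6P - 61, gives P* = 51 and Q* = 245.
Since 60 > 51, the floor is binding.
At P = 60: Qd = 551 - 6·60 = 191 and Qs = 6·60 - 61 = 299.
Consumer surplus without the control is ½ · (551/6 - 51) · 245 = 60025/12.
With the floor, consumers buy 191 units at 60, so CS = ½ · (551/6 - 60) · 191 = 36481/12.
Change in consumer surplus = 36481/12 - 60025/12 = -1962.

-1962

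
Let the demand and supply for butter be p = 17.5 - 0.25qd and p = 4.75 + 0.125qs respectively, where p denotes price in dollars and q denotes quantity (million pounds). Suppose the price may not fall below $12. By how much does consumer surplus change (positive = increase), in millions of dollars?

Rearranging demand gives qd = 70 - 4p; rearranging supply gives qs = 8p - 38. Equilibrium: 70 - 4p = 8p - 38, so 108 = 12p and p* = 9, q* = 34.
Since 12 > 9, the floor is binding.
At p = 12: qd = 70 - 4·12 = 22 and qs = 8·12 - 38 = 58.
Consumer surplus without the control is ½ · (17.5 - 9) · 34 = 144.5.
With the floor, consumers buy 22 units at 12, so CS = ½ · (17.5 - 12) · 22 = 60.5.
Change in consumer surplus = 60.5 - 144.5 = -84.

-84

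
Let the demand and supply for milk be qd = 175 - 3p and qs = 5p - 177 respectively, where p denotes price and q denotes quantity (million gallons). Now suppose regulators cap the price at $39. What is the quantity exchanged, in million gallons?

18

Without the control the market clears where 175 - 3p = 5p - 177, i.e. p* = 44 and q* = 43.
Since 39 < 44, the ceiling is binding.
At p = 39: qd = 175 - 3·39 = 58 and qs = 5·39 - 177 = 18.
The quantity actually transacted is the short side, supply: 18.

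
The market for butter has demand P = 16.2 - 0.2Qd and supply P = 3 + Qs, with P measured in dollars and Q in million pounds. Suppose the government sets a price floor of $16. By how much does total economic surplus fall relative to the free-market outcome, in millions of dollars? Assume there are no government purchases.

60

Rearranging demand gives Qd = 81 - 5P; rearranging supply gives Qs = P - 3. Setting quantity demanded equal to quantity supplied, 81 - 5P = P - 3, gives P* = 14 and Q* = 11.
The floor of 16 is above the equilibrium price 14, so it binds.
At P = 16: Qd = 81 - 5·16 = 1 and Qs = 16 - 3 = 13.
Quantity traded falls to 1. At Q = 1 the demand price is (81 - 1)/5 = 16 and the supply price is 3 + 1 = 4.
Deadweight loss = ½ · (16 - 4) · (11 - 1) = ½ · 12 · 10 = 60.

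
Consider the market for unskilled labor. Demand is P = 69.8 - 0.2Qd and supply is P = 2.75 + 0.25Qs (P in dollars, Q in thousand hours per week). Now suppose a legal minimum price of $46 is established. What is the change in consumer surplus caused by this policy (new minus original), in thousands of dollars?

-804

Rearranging demand gives Qd = 349 - 5P; rearranging supply gives Qs = 4P - 11. Equilibrium: 349 - 5P = 4P - 11, so 360 = 9P and P* = 40, Q* = 149.
The floor of 46 is above the equilibrium price 40, so it binds.
At P = 46: Qd = 349 - 5·46 = 119 and Qs = 4·46 - 11 = 173.
Consumer surplus without the control is ½ · (69.8 - 40) · 149 = 2220.1.
With the floor, consumers buy 119 units at 46, so CS = ½ · (69.8 - 46) · 119 = 1416.1.
Change in consumer surplus = 1416.1 - 2220.1 = -804.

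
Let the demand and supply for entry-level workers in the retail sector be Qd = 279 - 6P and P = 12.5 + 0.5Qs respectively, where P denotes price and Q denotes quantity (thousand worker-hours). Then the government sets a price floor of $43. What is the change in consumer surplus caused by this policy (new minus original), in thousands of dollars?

-180

Rearranging supply gives Qs = 2P - 25. In a free market, 279 - 6P = 2P - 25 gives the equilibrium P* = 38, Q* = 51.
Since 43 > 38, the floor is binding.
At P = 43: Qd = 279 - 6·43 = 21 and Qs = 2·43 - 25 = 61.
Consumer surplus without the control is ½ · (46.5 - 38) · 51 = 216.75.
With the floor, consumers buy 21 units at 43, so CS = ½ · (46.5 - 43) · 21 = 36.75.
Change in consumer surplus = 36.75 - 216.75 = -180.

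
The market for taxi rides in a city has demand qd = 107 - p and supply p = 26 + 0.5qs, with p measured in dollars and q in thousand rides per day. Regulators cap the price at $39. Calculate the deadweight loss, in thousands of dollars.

Rearranging supply gives qs = 2p - 52. Equilibrium: 107 - p = 2p - 52, so 159 = 3p and p* = 53, q* = 54.
Because the ceiling (39) lies below the market-clearing price, it is binding.
At p = 39: qd = 107 - 39 = 68 and qs = 2·39 - 52 = 26.
Quantity traded falls to 26. At q = 26 the demand price is 107 - 26 = 81 and the supply price is (52 + 26)/2 = 39.
Deadweight loss = ½ · (81 - 39) · (54 - 26) = ½ · 42 · 28 = 588.

588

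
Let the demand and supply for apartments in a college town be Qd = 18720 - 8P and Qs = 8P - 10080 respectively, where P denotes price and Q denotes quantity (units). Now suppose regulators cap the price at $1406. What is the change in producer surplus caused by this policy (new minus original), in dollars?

Setting quantity demanded equal to quantity supplied, 18720 - 8P = 8P - 10080, gives P* = 1800 and Q* = 4320.
Since 1406 < 1800, the ceiling is binding.
At P = 1406: Qd = 18720 - 8·1406 = 7472 and Qs = 8·1406 - 10080 = 1168.
Producer surplus without the control is ½ · (1800 - 1260) · 4320 = 1166400.
With the ceiling, producers sell 1168 units at 1406, so PS = ½ · (1406 - 1260) · 1168 = 85264.
Change in producer surplus = 85264 - 1166400 = -1081136.

-1081136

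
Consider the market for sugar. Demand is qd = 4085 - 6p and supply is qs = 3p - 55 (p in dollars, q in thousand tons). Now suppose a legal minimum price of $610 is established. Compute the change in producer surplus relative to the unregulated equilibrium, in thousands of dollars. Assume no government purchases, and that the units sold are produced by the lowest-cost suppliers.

Setting quantity demanded equal to quantity supplied, 4085 - 6p = 3p - 55, gives p* = 460 and q* = 1325.
Since 610 > 460, the floor is binding.
At p = 610: qd = 4085 - 6·610 = 425 and qs = 3·610 - 55 = 1775.
Producer surplus without the control is ½ · (460 - 55/3) · 1325 = 1755625/6.
With the floor, 425 units are sold at 610. The supply price at q = 425 is 160, so PS = ½ · [(610 - 55/3) + (610 - 160)] · 425 = 1328125/6.
Change in producer surplus = 1328125/6 - 1755625/6 = -71250.

-71250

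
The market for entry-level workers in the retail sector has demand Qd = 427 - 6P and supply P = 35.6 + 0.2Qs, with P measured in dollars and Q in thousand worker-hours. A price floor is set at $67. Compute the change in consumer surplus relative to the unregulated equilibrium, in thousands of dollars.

-732

Rearranging supply gives Qs = 5P - 178. Equilibrium: 427 - 6P = 5P - 178, so 605 = 11P and P* = 55, Q* = 97.
Since 67 > 55, the floor is binding.
At P = 67: Qd = 427 - 6·67 = 25 and Qs = 5·67 - 178 = 157.
Consumer surplus without the control is ½ · (427/6 - 55) · 97 = 9409/12.
With the floor, consumers buy 25 units at 67, so CS = ½ · (427/6 - 67) · 25 = 625/12.
Change in consumer surplus = 625/12 - 9409/12 = -732.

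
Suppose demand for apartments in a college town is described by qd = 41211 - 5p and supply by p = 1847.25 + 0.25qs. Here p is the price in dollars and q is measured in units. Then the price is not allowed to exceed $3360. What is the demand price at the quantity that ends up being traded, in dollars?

7032

Rearranging supply gives qs = 4p - 7389. In a free market, 41211 - 5p = 4p - 7389 gives the equilibrium p* = 5400, q* = 14211.
Since 3360 < 5400, the ceiling is binding.
At p = 3360: qd = 41211 - 5·3360 = 24411 and qs = 4·3360 - 7389 = 6051.
Only 6051 units reach the market. On the demand curve, the marginal buyer's willingness to pay at q = 6051 is (41211 - 6051)/5 = 7032.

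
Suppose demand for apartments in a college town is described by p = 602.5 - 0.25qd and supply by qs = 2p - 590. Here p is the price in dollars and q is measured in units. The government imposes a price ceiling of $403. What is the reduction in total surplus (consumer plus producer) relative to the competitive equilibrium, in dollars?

14113.5

Rearranging demand gives qd = 2410 - 4p. In a free market, 2410 - 4p = 2p - 590 gives the equilibrium p* = 500, q* = 410.
Since 403 < 500, the ceiling is binding.
At p = 403: qd = 2410 - 4·403 = 798 and qs = 2·403 - 590 = 216.
Quantity traded falls to 216. At q = 216 the demand price is (2410 - 216)/4 = 548.5 and the supply price is (590 + 216)/2 = 403.
Deadweight loss = ½ · (548.5 - 403) · (410 - 216) = ½ · 145.5 · 194 = 14113.5.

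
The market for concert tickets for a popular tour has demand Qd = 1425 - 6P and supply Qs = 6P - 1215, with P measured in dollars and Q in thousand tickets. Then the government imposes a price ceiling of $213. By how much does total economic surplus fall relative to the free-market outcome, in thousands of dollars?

Equilibrium: 1425 - 6P = 6P - 1215, so 2640 = 12P and P* = 220, Q* = 105.
Because the ceiling (213) lies below the market-clearing price, it is binding.
At P = 213: Qd = 1425 - 6·213 = 147 and Qs = 6·213 - 1215 = 63.
Quantity traded falls to 63. At Q = 63 the demand price is (1425 - 63)/6 = 227 and the supply price is (1215 + 63)/6 = 213.
Deadweight loss = ½ · (227 - 213) · (105 - 63) = ½ · 14 · 42 = 294.

294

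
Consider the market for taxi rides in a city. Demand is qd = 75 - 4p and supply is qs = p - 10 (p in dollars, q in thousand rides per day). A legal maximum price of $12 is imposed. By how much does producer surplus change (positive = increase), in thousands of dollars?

-22.5

Setting quantity demanded equal to quantity supplied, 75 - 4p = p - 10, gives p* = 17 and q* = 7.
Since 12 < 17, the ceiling is binding.
At p = 12: qd = 75 - 4·12 = 27 and qs = 12 - 10 = 2.
Producer surplus without the control is ½ · (17 - 10) · 7 = 24.5.
With the ceiling, producers sell 2 units at 12, so PS = ½ · (12 - 10) · 2 = 2.
Change in producer surplus = 2 - 24.5 = -22.5.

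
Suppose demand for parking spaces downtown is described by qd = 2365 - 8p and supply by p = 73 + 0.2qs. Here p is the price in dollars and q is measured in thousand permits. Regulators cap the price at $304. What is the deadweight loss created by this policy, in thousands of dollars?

0

Rearranging supply gives qs = 5p - 365. Without the control the market clears where 2365 - 8p = 5p - 365, i.e. p* = 210 and q* = 685.
Since 304 is above p* = 210, the ceiling does not bind and the free-market outcome prevails.
Since the control does not bind, no trades are prevented and deadweight loss is zero.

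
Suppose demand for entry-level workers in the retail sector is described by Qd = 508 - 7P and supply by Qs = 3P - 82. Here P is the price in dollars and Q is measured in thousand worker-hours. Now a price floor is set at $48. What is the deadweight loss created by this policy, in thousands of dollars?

0

Equilibrium: 508 - 7P = 3P - 82, so 590 = 10P and P* = 59, Q* = 95.
Since 48 is below P* = 59, the floor does not bind and the free-market outcome prevails.
Since the control does not bind, no trades are prevented and deadweight loss is zero.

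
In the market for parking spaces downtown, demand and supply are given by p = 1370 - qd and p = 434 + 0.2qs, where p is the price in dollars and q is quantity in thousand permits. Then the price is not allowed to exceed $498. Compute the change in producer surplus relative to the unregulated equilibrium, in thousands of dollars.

Rearranging demand gives qd = 1370 - p; rearranging supply gives qs = 5p - 2170. In a free market, 1370 - p = 5p - 2170 gives the equilibrium p* = 590, q* = 780.
The ceiling of 498 is below the equilibrium price 590, so it binds.
At p = 498: qd = 1370 - 498 = 872 and qs = 5·498 - 2170 = 320.
Producer surplus without the control is ½ · (590 - 434) · 780 = 60840.
With the ceiling, producers sell 320 units at 498, so PS = ½ · (498 - 434) · 320 = 10240.
Change in producer surplus = 10240 - 60840 = -50600.

-50600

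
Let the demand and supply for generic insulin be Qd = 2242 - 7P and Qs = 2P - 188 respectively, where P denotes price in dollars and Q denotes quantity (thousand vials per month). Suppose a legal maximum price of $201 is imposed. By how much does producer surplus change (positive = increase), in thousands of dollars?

-19527

Setting quantity demanded equal to quantity supplied, 2242 - 7P = 2P - 188, gives P* = 270 and Q* = 352.
The ceiling of 201 is below the equilibrium price 270, so it binds.
At P = 201: Qd = 2242 - 7·201 = 835 and Qs = 2·201 - 188 = 214.
Producer surplus without the control is ½ · (270 - 94) · 352 = 30976.
With the ceiling, producers sell 214 units at 201, so PS = ½ · (201 - 94) · 214 = 11449.
Change in producer surplus = 11449 - 30976 = -19527.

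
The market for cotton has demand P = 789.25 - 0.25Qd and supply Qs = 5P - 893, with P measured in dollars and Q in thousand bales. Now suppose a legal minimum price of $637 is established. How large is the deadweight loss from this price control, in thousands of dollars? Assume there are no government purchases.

125888.4

Rearranging demand gives Qd = 3157 - 4P. Setting quantity demanded equal to quantity supplied, 3157 - 4P = 5P - 893, gives P* = 450 and Q* = 1357.
Because the floor (637) lies above the market-clearing price, it is binding.
At P = 637: Qd = 3157 - 4·637 = 609 and Qs = 5·637 - 893 = 2292.
Quantity traded falls to 609. At Q = 609 the demand price is (3157 - 609)/4 = 637 and the supply price is (893 + 609)/5 = 300.4.
Deadweight loss = ½ · (637 - 300.4) · (1357 - 609) = ½ · 336.6 · 748 = 125888.4.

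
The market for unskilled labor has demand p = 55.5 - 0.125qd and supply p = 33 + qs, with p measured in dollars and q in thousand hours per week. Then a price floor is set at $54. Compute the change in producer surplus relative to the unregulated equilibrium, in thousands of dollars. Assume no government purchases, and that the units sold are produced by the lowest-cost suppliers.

-20

Rearranging demand gives qd = 444 - 8p; rearranging supply gives qs = p - 33. Equilibrium: 444 - 8p = p - 33, so 477 = 9p and p* = 53, q* = 20.
Because the floor (54) lies above the market-clearing price, it is binding.
At p = 54: qd = 444 - 8·54 = 12 and qs = 54 - 33 = 21.
Producer surplus without the control is ½ · (53 - 33) · 20 = 200.
With the floor, 12 units are sold at 54. The supply price at q = 12 is 45, so PS = ½ · [(54 - 33) + (54 - 45)] · 12 = 180.
Change in producer surplus = 180 - 200 = -20.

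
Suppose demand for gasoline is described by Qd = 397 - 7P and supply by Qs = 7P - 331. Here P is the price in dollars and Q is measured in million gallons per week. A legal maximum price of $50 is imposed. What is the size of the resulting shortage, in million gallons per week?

Setting quantity demanded equal to quantity supplied, 397 - 7P = 7P - 331, gives P* = 52 and Q* = 33.
The ceiling of 50 is below the equilibrium price 52, so it binds.
At P = 50: Qd = 397 - 7·50 = 47 and Qs = 7·50 - 331 = 19.
Shortage = Qd - Qs = 47 - 19 = 28.

28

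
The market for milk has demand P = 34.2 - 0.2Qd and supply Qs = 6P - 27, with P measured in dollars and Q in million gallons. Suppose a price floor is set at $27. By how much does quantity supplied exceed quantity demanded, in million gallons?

99

Rearranging demand gives Qd = 171 - 5P. Equilibrium: 171 - 5P = 6P - 27, so 198 = 11P and P* = 18, Q* = 81.
Because the floor (27) lies above the market-clearing price, it is binding.
At P = 27: Qd = 171 - 5·27 = 36 and Qs = 6·27 - 27 = 135.
Surplus = Qs - Qd = 135 - 36 = 99.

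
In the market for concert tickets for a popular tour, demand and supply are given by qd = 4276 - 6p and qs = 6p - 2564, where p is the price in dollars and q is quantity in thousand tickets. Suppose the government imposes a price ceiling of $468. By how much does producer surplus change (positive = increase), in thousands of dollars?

Without the control the market clears where 4276 - 6p = 6p - 2564, i.e. p* = 570 and q* = 856.
Since 468 < 570, the ceiling is binding.
At p = 468: qd = 4276 - 6·468 = 1468 and qs = 6·468 - 2564 = 244.
Producer surplus without the control is ½ · (570 - 1282/3) · 856 = 183184/3.
With the ceiling, producers sell 244 units at 468, so PS = ½ · (468 - 1282/3) · 244 = 14884/3.
Change in producer surplus = 14884/3 - 183184/3 = -56100.

-56100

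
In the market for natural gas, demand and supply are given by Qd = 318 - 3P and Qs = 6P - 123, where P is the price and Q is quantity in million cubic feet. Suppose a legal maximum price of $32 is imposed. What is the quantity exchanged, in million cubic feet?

In a free market, 318 - 3P = 6P - 123 gives the equilibrium P* = 49, Q* = 171.
Because the ceiling (32) lies below the market-clearing price, it is binding.
At P = 32: Qd = 318 - 3·32 = 222 and Qs = 6·32 - 123 = 69.
The quantity actually transacted is the short side, supply: 69.

69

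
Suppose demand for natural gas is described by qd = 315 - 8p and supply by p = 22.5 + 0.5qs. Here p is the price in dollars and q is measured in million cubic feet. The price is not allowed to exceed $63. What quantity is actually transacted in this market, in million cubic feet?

Rearranging supply gives qs = 2p - 45. Without the control the market clears where 315 - 8p = 2p - 45, i.e. p* = 36 and q* = 27.
The ceiling of 63 is above the equilibrium price 36, so it is not binding; the market clears at p* = 36, q* = 27.

27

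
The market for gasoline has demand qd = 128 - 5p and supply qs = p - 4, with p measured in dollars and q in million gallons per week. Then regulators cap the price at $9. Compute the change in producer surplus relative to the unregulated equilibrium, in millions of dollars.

-149.5

In a free market, 128 - 5p = p - 4 gives the equilibrium p* = 22, q* = 18.
The ceiling of 9 is below the equilibrium price 22, so it binds.
At p = 9: qd = 128 - 5·9 = 83 and qs = 9 - 4 = 5.
Producer surplus without the control is ½ · (22 - 4) · 18 = 162.
With the ceiling, producers sell 5 units at 9, so PS = ½ · (9 - 4) · 5 = 12.5.
Change in producer surplus = 12.5 - 162 = -149.5.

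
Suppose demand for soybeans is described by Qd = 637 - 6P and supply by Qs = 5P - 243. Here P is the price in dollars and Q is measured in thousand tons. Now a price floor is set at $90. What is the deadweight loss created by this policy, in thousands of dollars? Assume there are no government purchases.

Equilibrium: 637 - 6P = 5P - 243, so 880 = 11P and P* = 80, Q* = 157.
Since 90 > 80, the floor is binding.
At P = 90: Qd = 637 - 6·90 = 97 and Qs = 5·90 - 243 = 207.
Quantity traded falls to 97. At Q = 97 the demand price is (637 - 97)/6 = 90 and the supply price is (243 + 97)/5 = 68.
Deadweight loss = ½ · (90 - 68) · (157 - 97) = ½ · 22 · 60 = 660.

660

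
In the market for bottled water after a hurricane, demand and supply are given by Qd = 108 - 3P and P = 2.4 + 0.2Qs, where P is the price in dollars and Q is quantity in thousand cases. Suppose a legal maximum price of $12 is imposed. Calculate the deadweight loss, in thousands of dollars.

Rearranging supply gives Qs = 5P - 12. Without the control the market clears where 108 - 3P = 5P - 12, i.e. P* = 15 and Q* = 63.
Because the ceiling (12) lies below the market-clearing price, it is binding.
At P = 12: Qd = 108 - 3·12 = 72 and Qs = 5·12 - 12 = 48.
Quantity traded falls to 48. At Q = 48 the demand price is (108 - 48)/3 = 20 and the supply price is (12 + 48)/5 = 12.
Deadweight loss = ½ · (20 - 12) · (63 - 48) = ½ · 8 · 15 = 60.

60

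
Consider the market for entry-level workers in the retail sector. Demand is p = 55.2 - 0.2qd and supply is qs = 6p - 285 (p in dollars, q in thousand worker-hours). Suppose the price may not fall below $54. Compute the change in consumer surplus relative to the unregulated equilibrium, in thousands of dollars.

-40.5

Rearranging demand gives qd = 276 - 5p. In a free market, 276 - 5p = 6p - 285 gives the equilibrium p* = 51, q* = 21.
Since 54 > 51, the floor is binding.
At p = 54: qd = 276 - 5·54 = 6 and qs = 6·54 - 285 = 39.
Consumer surplus without the control is ½ · (55.2 - 51) · 21 = 44.1.
With the floor, consumers buy 6 units at 54, so CS = ½ · (55.2 - 54) · 6 = 3.6.
Change in consumer surplus = 3.6 - 44.1 = -40.5.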